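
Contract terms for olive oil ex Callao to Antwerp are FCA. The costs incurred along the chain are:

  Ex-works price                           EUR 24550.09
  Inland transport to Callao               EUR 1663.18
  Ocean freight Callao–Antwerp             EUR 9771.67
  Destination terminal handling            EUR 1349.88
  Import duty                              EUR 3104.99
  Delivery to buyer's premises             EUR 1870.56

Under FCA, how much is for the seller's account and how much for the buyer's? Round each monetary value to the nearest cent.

FCA: the seller delivers export-cleared goods to the carrier; the buyer bears costs from that point.
Seller's account: goods 24550.09 + inland to port 1663.18 = 26213.27
Buyer's account: freight 9771.67 + destination terminal 1349.88 + duty 3104.99 + delivery 1870.56 = 16097.10

Seller: EUR 26213.27; buyer: EUR 16097.10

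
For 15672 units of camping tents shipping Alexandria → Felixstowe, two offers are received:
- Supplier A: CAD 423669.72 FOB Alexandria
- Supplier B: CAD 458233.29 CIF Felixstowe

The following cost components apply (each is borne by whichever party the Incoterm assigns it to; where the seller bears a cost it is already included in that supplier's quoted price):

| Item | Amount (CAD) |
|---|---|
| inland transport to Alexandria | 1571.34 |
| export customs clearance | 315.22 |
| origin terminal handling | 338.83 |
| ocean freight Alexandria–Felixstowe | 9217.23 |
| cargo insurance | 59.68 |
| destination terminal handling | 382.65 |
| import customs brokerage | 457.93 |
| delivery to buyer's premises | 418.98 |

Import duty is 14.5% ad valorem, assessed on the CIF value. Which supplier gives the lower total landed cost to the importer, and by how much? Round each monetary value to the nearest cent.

Supplier A is cheaper by CAD 28953.23

Supplier A (FOB):
CIF value = FOB price + freight + insurance = 423669.72 + 9217.23 + 59.68 = 432946.63
Import duty = 432946.63 × 14.5% = 62777.26
Buyer bears (A): 9217.23 + 59.68 + 382.65 + 457.93 + 418.98 = 10536.47
Landed cost (A) = invoice 423669.72 + 10536.47 + duty 62777.26 = 496983.45
Supplier B (CIF):
The CIF price already equals the CIF value: 458233.29
Import duty = 458233.29 × 14.5% = 66443.83
Buyer bears (B): 382.65 + 457.93 + 418.98 = 1259.56
Landed cost (B) = invoice 458233.29 + 1259.56 + duty 66443.83 = 525936.68
Difference = |496983.45 − 525936.68| = 28953.23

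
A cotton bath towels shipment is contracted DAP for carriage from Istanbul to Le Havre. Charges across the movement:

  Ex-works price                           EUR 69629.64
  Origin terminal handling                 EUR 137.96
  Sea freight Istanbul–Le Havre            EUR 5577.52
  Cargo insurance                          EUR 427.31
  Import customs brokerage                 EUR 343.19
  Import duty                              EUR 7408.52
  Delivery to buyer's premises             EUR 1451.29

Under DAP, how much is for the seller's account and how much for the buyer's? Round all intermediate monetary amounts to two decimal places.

DAP: the seller bears all costs to the named destination except import duty and clearance.
Seller's account: goods 69629.64 + origin terminal 137.96 + freight 5577.52 + insurance 427.31 + delivery 1451.29 = 77223.72
Buyer's account: brokerage 343.19 + duty 7408.52 = 7751.71

Seller: EUR 77223.72; buyer: EUR 7751.71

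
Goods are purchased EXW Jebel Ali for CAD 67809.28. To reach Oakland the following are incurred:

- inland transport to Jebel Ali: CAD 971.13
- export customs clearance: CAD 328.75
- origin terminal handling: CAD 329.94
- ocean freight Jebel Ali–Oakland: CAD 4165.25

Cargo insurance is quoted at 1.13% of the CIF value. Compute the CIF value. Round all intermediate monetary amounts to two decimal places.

Let C be the CIF value. C = EXW price + pre-shipment costs + freight + 1.13% × C
C − 1.13% × C = 67809.28 + 971.13 + 328.75 + 329.94 + 4165.25
0.9887 × C = 73604.35
C = 73604.35 / 0.9887 = 74445.59
Insurance premium = 1.13% × 74445.59 = 841.24

CIF value: CAD 74445.59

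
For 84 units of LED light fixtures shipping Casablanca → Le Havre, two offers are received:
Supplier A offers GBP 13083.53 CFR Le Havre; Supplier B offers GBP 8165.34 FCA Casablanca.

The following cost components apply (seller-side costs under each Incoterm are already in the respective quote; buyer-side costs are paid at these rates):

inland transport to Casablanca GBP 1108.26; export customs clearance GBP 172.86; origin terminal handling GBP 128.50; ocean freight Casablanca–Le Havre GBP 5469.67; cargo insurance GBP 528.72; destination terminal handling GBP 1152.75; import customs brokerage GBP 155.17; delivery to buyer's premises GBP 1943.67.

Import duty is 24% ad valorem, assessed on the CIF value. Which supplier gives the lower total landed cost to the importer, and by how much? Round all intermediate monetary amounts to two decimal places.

Supplier A (CFR):
CIF value = CFR price + insurance = 13083.53 + 528.72 = 13612.25
Import duty = 13612.25 × 24% = 3266.94
Buyer bears (A): 528.72 + 1152.75 + 155.17 + 1943.67 = 3780.31
Landed cost (A) = invoice 13083.53 + 3780.31 + duty 3266.94 = 20130.78
Supplier B (FCA):
CIF value = FCA price + origin terminal + freight + insurance = 8165.34 + 128.50 + 5469.67 + 528.72 = 14292.23
Import duty = 14292.23 × 24% = 3430.14
Buyer bears (B): 128.50 + 5469.67 + 528.72 + 1152.75 + 155.17 + 1943.67 = 9378.48
Landed cost (B) = invoice 8165.34 + 9378.48 + duty 3430.14 = 20973.96
Difference = |20130.78 − 20973.96| = 843.18

Supplier A is cheaper by GBP 843.18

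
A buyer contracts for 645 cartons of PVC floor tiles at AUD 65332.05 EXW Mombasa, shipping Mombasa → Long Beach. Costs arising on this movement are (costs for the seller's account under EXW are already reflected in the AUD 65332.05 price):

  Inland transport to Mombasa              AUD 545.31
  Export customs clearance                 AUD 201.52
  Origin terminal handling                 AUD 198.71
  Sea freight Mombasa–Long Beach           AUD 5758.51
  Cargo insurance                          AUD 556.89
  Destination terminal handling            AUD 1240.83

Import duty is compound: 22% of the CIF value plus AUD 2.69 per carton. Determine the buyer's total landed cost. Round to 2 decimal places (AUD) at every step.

Total landed cost: AUD 91539.33

EXW: the seller makes goods available at their premises; the buyer bears all onward costs.
CIF value = EXW price + inland to port + export clearance + origin terminal + freight + insurance = 65332.05 + 545.31 + 201.52 + 198.71 + 5758.51 + 556.89 = 72592.99
Ad valorem component: 72592.99 × 22% = 15970.46
Specific component: 645 × 2.69 = 1735.05
Import duty = 15970.46 + 1735.05 = 17705.51
Buyer bears: inland to port 545.31 + export clearance 201.52 + origin terminal 198.71 + freight 5758.51 + insurance 556.89 + destination terminal 1240.83 + duty 17705.51 = 26207.28
Landed cost = invoice 65332.05 + 26207.28 = 91539.33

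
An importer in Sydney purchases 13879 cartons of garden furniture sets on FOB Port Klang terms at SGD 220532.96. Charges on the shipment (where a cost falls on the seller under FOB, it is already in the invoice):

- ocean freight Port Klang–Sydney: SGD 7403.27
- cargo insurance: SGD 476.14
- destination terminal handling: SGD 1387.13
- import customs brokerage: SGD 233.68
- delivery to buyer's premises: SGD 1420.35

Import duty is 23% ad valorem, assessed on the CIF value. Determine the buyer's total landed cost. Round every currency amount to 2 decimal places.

FOB: the seller bears costs until goods are on board at the origin port; the buyer bears freight, insurance and all costs thereafter.
CIF value = FOB price + freight + insurance = 220532.96 + 7403.27 + 476.14 = 228412.37
Import duty = 228412.37 × 23% = 52534.85
Buyer bears: freight 7403.27 + insurance 476.14 + destination terminal 1387.13 + brokerage 233.68 + delivery 1420.35 + duty 52534.85 = 63455.42
Landed cost = invoice 220532.96 + 63455.42 = 283988.38

Total landed cost: SGD 283988.38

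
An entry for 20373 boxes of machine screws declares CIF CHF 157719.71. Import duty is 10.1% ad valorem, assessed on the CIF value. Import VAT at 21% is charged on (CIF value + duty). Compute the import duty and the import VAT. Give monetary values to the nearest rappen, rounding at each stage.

Import duty: CHF 15929.69; import VAT: CHF 36466.37

Import duty = 157719.71 × 10.1% = 15929.69
VAT base = CIF + duty = 157719.71 + 15929.69 = 173649.40
Import VAT = 173649.40 × 21% = 36466.37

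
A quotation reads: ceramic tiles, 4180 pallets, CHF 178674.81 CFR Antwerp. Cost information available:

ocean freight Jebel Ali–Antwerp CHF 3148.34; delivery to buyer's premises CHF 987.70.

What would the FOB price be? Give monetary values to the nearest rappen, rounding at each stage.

FOB price: CHF 175526.47

Not relevant to the conversion: delivery — on the buyer under both terms; not part of either seller's price.
From CFR to FOB, the seller no longer bears: freight.
FOB price = 178674.81 − 3148.34 = 175526.47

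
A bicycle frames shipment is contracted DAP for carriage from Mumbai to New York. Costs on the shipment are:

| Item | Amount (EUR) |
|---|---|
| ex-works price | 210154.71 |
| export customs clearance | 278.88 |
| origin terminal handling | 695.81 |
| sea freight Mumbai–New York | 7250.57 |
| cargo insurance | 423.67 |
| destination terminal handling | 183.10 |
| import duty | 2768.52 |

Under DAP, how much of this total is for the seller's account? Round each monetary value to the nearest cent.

DAP: the seller bears all costs to the named destination except import duty and clearance.
Seller's account: goods 210154.71 + export clearance 278.88 + origin terminal 695.81 + freight 7250.57 + insurance 423.67 + destination terminal 183.10 = 218986.74
Buyer's account: duty 2768.52 = 2768.52

Seller's account: EUR 218986.74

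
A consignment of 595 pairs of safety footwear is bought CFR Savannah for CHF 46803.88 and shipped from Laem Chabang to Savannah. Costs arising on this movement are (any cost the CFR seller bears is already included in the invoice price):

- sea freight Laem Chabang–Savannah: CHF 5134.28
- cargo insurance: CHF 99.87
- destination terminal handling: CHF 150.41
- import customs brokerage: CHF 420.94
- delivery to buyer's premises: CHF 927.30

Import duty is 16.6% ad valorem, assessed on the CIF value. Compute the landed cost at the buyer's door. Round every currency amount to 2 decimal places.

CFR: the seller pays costs through ocean freight to the destination port, but not insurance.
Already in the invoice (seller's account under CFR): freight — exclude.
CIF value = CFR price + insurance = 46803.88 + 99.87 = 46903.75
Import duty = 46903.75 × 16.6% = 7786.02
Buyer bears: insurance 99.87 + destination terminal 150.41 + brokerage 420.94 + delivery 927.30 + duty 7786.02 = 9384.54
Landed cost = invoice 46803.88 + 9384.54 = 56188.42

Total landed cost: CHF 56188.42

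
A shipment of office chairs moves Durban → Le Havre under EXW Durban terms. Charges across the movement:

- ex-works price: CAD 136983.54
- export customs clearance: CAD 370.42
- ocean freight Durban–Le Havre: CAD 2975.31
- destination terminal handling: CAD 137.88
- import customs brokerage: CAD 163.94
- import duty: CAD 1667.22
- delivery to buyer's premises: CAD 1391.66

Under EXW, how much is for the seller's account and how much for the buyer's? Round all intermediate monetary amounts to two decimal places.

Seller: CAD 136983.54; buyer: CAD 6706.43

EXW: the seller makes goods available at their premises; the buyer bears all onward costs.
Seller's account: goods 136983.54 = 136983.54
Buyer's account: export clearance 370.42 + freight 2975.31 + destination terminal 137.88 + brokerage 163.94 + duty 1667.22 + delivery 1391.66 = 6706.43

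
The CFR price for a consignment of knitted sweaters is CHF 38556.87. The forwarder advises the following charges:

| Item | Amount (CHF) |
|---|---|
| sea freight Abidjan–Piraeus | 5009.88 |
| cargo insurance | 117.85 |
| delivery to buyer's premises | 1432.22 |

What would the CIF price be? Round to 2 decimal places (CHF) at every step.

Not relevant to the conversion: freight — on the seller under both CFR and CIF; already in the CFR price and stays in the CIF price. delivery — on the buyer under both terms; not part of either seller's price.
From CFR to CIF, the seller additionally bears: insurance.
CIF price = 38556.87 + 117.85 = 38674.72

CIF price: CHF 38674.72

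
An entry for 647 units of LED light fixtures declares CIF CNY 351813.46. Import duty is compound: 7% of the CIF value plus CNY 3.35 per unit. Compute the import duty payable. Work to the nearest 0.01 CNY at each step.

Ad valorem component: 351813.46 × 7% = 24626.94
Specific component: 647 × 3.35 = 2167.45
Import duty = 24626.94 + 2167.45 = 26794.39

Import duty: CNY 26794.39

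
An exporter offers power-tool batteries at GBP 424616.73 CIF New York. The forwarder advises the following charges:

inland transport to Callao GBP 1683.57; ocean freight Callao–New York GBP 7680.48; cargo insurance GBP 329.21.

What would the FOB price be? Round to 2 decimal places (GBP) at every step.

FOB price: GBP 416607.04

Not relevant to the conversion: inland to port — on the seller under both CIF and FOB; already in the CIF price and stays in the FOB price.
From CIF to FOB, the seller no longer bears: freight, insurance.
FOB price = 424616.73 − 7680.48 − 329.21 = 416607.04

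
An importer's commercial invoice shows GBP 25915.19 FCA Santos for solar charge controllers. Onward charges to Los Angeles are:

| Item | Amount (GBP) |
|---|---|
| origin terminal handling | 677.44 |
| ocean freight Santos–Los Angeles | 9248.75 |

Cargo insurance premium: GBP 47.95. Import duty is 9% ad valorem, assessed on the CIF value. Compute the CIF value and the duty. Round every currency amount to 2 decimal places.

CIF = FCA price + pre-shipment costs + freight + insurance
CIF = 25915.19 + 677.44 + 9248.75 + 47.95 = 35889.33
Import duty = 35889.33 × 9% = 3230.04

CIF value: GBP 35889.33; import duty: GBP 3230.04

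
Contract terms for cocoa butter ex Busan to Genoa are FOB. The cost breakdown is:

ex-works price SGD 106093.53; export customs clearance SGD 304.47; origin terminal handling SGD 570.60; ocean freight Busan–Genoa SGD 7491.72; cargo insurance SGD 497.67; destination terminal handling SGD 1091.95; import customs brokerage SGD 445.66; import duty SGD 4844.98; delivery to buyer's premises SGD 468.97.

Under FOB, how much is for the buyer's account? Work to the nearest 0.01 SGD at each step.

Buyer's account: SGD 14840.95

FOB: the seller bears costs until goods are on board at the origin port; the buyer bears freight, insurance and all costs thereafter.
Seller's account: goods 106093.53 + export clearance 304.47 + origin terminal 570.60 = 106968.60
Buyer's account: freight 7491.72 + insurance 497.67 + destination terminal 1091.95 + brokerage 445.66 + duty 4844.98 + delivery 468.97 = 14840.95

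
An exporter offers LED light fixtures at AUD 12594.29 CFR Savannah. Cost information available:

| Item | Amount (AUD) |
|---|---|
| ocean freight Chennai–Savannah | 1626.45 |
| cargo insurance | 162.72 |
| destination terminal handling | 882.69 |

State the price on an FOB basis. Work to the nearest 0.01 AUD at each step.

Not relevant to the conversion: insurance, destination terminal — on the buyer under both terms; not part of either seller's price.
From CFR to FOB, the seller no longer bears: freight.
FOB price = 12594.29 − 1626.45 = 10967.84

FOB price: AUD 10967.84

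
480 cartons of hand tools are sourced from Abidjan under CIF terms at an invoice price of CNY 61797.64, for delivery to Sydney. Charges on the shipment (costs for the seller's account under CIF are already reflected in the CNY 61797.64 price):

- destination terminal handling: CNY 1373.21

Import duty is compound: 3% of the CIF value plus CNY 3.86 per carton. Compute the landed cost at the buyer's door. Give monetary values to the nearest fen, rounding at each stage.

CIF: the seller pays costs through ocean freight and marine insurance to the destination port.
The CIF price already equals the CIF value: 61797.64
Ad valorem component: 61797.64 × 3% = 1853.93
Specific component: 480 × 3.86 = 1852.80
Import duty = 1853.93 + 1852.80 = 3706.73
Buyer bears: destination terminal 1373.21 + duty 3706.73 = 5079.94
Landed cost = invoice 61797.64 + 5079.94 = 66877.58

Total landed cost: CNY 66877.58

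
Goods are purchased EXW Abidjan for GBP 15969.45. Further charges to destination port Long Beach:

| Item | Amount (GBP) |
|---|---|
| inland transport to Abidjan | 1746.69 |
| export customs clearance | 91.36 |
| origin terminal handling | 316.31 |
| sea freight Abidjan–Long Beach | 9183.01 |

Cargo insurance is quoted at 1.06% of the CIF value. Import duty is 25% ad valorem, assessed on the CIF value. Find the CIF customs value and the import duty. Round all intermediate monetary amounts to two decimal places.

CIF value: GBP 27599.37; import duty: GBP 6899.84

Let C be the CIF value. C = EXW price + pre-shipment costs + freight + 1.06% × C
C − 1.06% × C = 15969.45 + 1746.69 + 91.36 + 316.31 + 9183.01
0.9894 × C = 27306.82
C = 27306.82 / 0.9894 = 27599.37
Insurance premium = 1.06% × 27599.37 = 292.55
Import duty = 27599.37 × 25% = 6899.84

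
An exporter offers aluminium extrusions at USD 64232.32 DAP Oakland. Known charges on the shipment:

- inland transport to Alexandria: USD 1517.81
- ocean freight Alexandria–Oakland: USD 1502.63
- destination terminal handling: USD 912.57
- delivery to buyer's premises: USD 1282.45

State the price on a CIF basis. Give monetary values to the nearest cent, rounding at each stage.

Not relevant to the conversion: freight, inland to port — on the seller under both DAP and CIF; already in the DAP price and stays in the CIF price.
From DAP to CIF, the seller no longer bears: destination terminal, delivery.
CIF price = 64232.32 − 912.57 − 1282.45 = 62037.30

CIF price: USD 62037.30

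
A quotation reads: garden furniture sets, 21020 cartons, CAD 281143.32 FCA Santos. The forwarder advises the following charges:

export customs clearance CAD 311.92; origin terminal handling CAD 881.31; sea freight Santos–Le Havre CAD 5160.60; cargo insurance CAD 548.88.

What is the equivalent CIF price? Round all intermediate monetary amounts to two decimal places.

Not relevant to the conversion: export clearance — on the seller under both FCA and CIF; already in the FCA price and stays in the CIF price.
From FCA to CIF, the seller additionally bears: origin terminal, freight, insurance.
CIF price = 281143.32 + 881.31 + 5160.60 + 548.88 = 287734.11

CIF price: CAD 287734.11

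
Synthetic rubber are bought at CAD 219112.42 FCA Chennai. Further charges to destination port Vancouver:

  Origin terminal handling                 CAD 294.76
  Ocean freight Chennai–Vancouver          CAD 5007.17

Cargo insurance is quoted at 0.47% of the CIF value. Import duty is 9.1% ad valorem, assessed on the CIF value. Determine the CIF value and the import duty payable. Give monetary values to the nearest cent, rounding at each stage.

Let C be the CIF value. C = FCA price + pre-shipment costs + freight + 0.47% × C
C − 0.47% × C = 219112.42 + 294.76 + 5007.17
0.9953 × C = 224414.35
C = 224414.35 / 0.9953 = 225474.08
Insurance premium = 0.47% × 225474.08 = 1059.73
Import duty = 225474.08 × 9.1% = 20518.14

CIF value: CAD 225474.08; import duty: CAD 20518.14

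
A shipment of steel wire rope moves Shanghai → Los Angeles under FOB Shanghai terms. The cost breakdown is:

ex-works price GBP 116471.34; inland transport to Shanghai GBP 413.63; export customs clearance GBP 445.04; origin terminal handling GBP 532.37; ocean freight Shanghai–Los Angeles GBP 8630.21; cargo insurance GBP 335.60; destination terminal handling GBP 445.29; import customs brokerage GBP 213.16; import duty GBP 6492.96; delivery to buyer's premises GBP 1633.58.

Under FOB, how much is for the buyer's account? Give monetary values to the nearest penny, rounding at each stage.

Buyer's account: GBP 17750.80

FOB: the seller bears costs until goods are on board at the origin port; the buyer bears freight, insurance and all costs thereafter.
Seller's account: goods 116471.34 + inland to port 413.63 + export clearance 445.04 + origin terminal 532.37 = 117862.38
Buyer's account: freight 8630.21 + insurance 335.60 + destination terminal 445.29 + brokerage 213.16 + duty 6492.96 + delivery 1633.58 = 17750.80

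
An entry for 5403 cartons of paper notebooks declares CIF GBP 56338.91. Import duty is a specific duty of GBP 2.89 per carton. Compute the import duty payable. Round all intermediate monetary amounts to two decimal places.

Import duty: GBP 15614.67

Import duty = 5403 × 2.89 = 15614.67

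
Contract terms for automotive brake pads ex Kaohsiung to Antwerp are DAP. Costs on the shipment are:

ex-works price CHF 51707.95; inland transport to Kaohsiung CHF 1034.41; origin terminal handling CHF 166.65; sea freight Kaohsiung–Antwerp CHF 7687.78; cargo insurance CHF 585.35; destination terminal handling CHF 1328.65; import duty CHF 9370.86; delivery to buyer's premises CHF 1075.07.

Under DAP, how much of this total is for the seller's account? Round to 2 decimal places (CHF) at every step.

DAP: the seller bears all costs to the named destination except import duty and clearance.
Seller's account: goods 51707.95 + inland to port 1034.41 + origin terminal 166.65 + freight 7687.78 + insurance 585.35 + destination terminal 1328.65 + delivery 1075.07 = 63585.86
Buyer's account: duty 9370.86 = 9370.86

Seller's account: CHF 63585.86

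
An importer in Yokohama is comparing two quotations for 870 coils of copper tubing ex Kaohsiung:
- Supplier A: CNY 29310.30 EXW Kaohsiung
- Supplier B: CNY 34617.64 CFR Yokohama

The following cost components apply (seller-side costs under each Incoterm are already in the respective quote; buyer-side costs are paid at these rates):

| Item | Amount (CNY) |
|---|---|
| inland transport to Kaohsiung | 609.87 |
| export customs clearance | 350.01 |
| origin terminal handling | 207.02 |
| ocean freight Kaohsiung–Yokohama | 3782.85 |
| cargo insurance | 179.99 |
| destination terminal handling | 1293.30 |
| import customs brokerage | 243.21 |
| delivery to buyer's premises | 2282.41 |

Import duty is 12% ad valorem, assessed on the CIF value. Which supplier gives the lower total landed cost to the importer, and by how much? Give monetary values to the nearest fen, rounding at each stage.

Supplier A is cheaper by CNY 400.51

Supplier A (EXW):
CIF value = EXW price + inland to port + export clearance + origin terminal + freight + insurance = 29310.30 + 609.87 + 350.01 + 207.02 + 3782.85 + 179.99 = 34440.04
Import duty = 34440.04 × 12% = 4132.80
Buyer bears (A): 609.87 + 350.01 + 207.02 + 3782.85 + 179.99 + 1293.30 + 243.21 + 2282.41 = 8948.66
Landed cost (A) = invoice 29310.30 + 8948.66 + duty 4132.80 = 42391.76
Supplier B (CFR):
CIF value = CFR price + insurance = 34617.64 + 179.99 = 34797.63
Import duty = 34797.63 × 12% = 4175.72
Buyer bears (B): 179.99 + 1293.30 + 243.21 + 2282.41 = 3998.91
Landed cost (B) = invoice 34617.64 + 3998.91 + duty 4175.72 = 42792.27
Difference = |42391.76 − 42792.27| = 400.51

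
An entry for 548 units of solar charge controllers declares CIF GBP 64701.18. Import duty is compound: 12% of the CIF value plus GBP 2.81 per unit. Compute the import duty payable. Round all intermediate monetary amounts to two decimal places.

Import duty: GBP 9304.02

Ad valorem component: 64701.18 × 12% = 7764.14
Specific component: 548 × 2.81 = 1539.88
Import duty = 7764.14 + 1539.88 = 9304.02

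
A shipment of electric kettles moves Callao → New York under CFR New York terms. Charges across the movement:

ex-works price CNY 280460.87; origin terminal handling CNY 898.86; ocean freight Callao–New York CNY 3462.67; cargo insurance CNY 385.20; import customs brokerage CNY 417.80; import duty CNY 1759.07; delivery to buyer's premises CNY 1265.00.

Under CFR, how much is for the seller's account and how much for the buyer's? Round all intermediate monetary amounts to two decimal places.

CFR: the seller pays costs through ocean freight to the destination port, but not insurance.
Seller's account: goods 280460.87 + origin terminal 898.86 + freight 3462.67 = 284822.40
Buyer's account: insurance 385.20 + brokerage 417.80 + duty 1759.07 + delivery 1265.00 = 3827.07

Seller: CNY 284822.40; buyer: CNY 3827.07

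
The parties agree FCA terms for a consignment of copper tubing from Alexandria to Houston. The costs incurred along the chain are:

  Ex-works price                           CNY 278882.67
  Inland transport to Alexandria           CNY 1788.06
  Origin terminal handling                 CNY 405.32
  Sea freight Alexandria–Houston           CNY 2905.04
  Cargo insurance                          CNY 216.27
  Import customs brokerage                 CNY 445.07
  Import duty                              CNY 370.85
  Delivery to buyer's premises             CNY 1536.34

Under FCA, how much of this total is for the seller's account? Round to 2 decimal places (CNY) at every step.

FCA: the seller delivers export-cleared goods to the carrier; the buyer bears costs from that point.
Seller's account: goods 278882.67 + inland to port 1788.06 = 280670.73
Buyer's account: origin terminal 405.32 + freight 2905.04 + insurance 216.27 + brokerage 445.07 + duty 370.85 + delivery 1536.34 = 5878.89

Seller's account: CNY 280670.73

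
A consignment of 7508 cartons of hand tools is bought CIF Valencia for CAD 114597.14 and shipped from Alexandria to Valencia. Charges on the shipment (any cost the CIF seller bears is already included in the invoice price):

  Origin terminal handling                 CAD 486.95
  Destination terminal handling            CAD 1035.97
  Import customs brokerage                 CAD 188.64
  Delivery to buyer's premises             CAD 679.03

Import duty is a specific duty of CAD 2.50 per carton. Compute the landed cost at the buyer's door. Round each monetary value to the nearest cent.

Total landed cost: CAD 135270.78

CIF: the seller pays costs through ocean freight and marine insurance to the destination port.
Already in the invoice (seller's account under CIF): origin terminal — exclude.
The CIF price already equals the CIF value: 114597.14
Import duty = 7508 × 2.50 = 18770.00
Buyer bears: destination terminal 1035.97 + brokerage 188.64 + delivery 679.03 + duty 18770.00 = 20673.64
Landed cost = invoice 114597.14 + 20673.64 = 135270.78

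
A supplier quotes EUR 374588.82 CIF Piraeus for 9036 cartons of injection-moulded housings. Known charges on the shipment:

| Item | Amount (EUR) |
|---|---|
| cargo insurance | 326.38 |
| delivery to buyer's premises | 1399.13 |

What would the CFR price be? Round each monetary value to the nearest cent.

CFR price: EUR 374262.44

Not relevant to the conversion: delivery — on the buyer under both terms; not part of either seller's price.
From CIF to CFR, the seller no longer bears: insurance.
CFR price = 374588.82 − 326.38 = 374262.44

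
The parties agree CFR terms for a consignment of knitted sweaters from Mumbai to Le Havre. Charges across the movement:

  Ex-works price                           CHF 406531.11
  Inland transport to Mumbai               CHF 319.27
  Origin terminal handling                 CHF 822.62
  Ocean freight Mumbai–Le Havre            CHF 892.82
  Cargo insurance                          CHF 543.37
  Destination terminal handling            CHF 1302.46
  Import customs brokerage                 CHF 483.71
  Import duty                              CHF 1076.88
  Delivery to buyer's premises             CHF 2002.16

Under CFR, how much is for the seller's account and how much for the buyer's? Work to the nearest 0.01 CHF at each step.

CFR: the seller pays costs through ocean freight to the destination port, but not insurance.
Seller's account: goods 406531.11 + inland to port 319.27 + origin terminal 822.62 + freight 892.82 = 408565.82
Buyer's account: insurance 543.37 + destination terminal 1302.46 + brokerage 483.71 + duty 1076.88 + delivery 2002.16 = 5408.58

Seller: CHF 408565.82; buyer: CHF 5408.58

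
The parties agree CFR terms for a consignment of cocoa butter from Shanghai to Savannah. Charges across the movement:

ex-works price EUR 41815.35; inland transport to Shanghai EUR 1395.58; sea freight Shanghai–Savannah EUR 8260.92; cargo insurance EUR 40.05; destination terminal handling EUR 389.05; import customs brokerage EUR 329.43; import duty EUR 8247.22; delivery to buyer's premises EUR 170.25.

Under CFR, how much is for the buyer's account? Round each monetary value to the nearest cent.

CFR: the seller pays costs through ocean freight to the destination port, but not insurance.
Seller's account: goods 41815.35 + inland to port 1395.58 + freight 8260.92 = 51471.85
Buyer's account: insurance 40.05 + destination terminal 389.05 + brokerage 329.43 + duty 8247.22 + delivery 170.25 = 9176.00

Buyer's account: EUR 9176.00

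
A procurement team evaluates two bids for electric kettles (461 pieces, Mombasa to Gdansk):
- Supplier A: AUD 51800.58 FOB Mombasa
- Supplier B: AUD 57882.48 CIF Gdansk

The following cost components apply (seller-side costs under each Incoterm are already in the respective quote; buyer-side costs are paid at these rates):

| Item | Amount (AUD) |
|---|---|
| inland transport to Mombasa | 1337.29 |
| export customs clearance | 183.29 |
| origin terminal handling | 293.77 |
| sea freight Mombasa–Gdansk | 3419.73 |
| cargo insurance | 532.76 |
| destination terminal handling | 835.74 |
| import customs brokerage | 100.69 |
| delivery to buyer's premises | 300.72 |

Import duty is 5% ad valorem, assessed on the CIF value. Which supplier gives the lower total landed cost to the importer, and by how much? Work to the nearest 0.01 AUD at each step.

Supplier A (FOB):
CIF value = FOB price + freight + insurance = 51800.58 + 3419.73 + 532.76 = 55753.07
Import duty = 55753.07 × 5% = 2787.65
Buyer bears (A): 3419.73 + 532.76 + 835.74 + 100.69 + 300.72 = 5189.64
Landed cost (A) = invoice 51800.58 + 5189.64 + duty 2787.65 = 59777.87
Supplier B (CIF):
The CIF price already equals the CIF value: 57882.48
Import duty = 57882.48 × 5% = 2894.12
Buyer bears (B): 835.74 + 100.69 + 300.72 = 1237.15
Landed cost (B) = invoice 57882.48 + 1237.15 + duty 2894.12 = 62013.75
Difference = |59777.87 − 62013.75| = 2235.88

Supplier A is cheaper by AUD 2235.88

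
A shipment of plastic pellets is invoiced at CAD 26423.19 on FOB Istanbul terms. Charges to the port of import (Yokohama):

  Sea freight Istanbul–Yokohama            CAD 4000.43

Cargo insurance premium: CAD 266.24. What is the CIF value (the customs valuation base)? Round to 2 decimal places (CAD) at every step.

CIF value: CAD 30689.86

CIF = FOB price + freight + insurance
CIF = 26423.19 + 4000.43 + 266.24 = 30689.86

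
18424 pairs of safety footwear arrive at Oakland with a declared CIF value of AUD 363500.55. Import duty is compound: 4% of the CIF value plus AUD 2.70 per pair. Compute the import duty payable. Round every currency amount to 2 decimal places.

Ad valorem component: 363500.55 × 4% = 14540.02
Specific component: 18424 × 2.70 = 49744.80
Import duty = 14540.02 + 49744.80 = 64284.82

Import duty: AUD 64284.82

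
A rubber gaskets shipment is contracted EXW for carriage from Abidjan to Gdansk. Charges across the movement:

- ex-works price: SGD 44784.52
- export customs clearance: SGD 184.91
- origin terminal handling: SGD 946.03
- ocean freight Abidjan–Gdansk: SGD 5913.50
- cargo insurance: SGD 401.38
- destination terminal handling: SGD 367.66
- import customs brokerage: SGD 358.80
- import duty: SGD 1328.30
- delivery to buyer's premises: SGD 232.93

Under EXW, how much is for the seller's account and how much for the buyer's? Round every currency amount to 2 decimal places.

Seller: SGD 44784.52; buyer: SGD 9733.51

EXW: the seller makes goods available at their premises; the buyer bears all onward costs.
Seller's account: goods 44784.52 = 44784.52
Buyer's account: export clearance 184.91 + origin terminal 946.03 + freight 5913.50 + insurance 401.38 + destination terminal 367.66 + brokerage 358.80 + duty 1328.30 + delivery 232.93 = 9733.51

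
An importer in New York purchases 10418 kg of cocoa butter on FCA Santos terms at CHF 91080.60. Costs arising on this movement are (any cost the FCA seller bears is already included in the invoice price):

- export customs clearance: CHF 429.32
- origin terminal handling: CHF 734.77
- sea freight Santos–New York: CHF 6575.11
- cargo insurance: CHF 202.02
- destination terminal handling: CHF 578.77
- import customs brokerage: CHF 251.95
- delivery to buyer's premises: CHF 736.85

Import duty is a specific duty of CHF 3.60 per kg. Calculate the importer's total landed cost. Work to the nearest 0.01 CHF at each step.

FCA: the seller delivers export-cleared goods to the carrier; the buyer bears costs from that point.
Already in the invoice (seller's account under FCA): export clearance — exclude.
CIF value = FCA price + origin terminal + freight + insurance = 91080.60 + 734.77 + 6575.11 + 202.02 = 98592.50
Import duty = 10418 × 3.60 = 37504.80
Buyer bears: origin terminal 734.77 + freight 6575.11 + insurance 202.02 + destination terminal 578.77 + brokerage 251.95 + delivery 736.85 + duty 37504.80 = 46584.27
Landed cost = invoice 91080.60 + 46584.27 = 137664.87

Total landed cost: CHF 137664.87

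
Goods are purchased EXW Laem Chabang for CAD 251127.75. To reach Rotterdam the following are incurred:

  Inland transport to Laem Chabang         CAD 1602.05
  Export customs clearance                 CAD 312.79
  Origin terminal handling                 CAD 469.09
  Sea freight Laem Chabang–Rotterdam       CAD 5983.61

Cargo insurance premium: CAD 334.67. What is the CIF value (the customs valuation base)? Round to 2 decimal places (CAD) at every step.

CIF = EXW price + pre-shipment costs + freight + insurance
CIF = 251127.75 + 1602.05 + 312.79 + 469.09 + 5983.61 + 334.67 = 259829.96

CIF value: CAD 259829.96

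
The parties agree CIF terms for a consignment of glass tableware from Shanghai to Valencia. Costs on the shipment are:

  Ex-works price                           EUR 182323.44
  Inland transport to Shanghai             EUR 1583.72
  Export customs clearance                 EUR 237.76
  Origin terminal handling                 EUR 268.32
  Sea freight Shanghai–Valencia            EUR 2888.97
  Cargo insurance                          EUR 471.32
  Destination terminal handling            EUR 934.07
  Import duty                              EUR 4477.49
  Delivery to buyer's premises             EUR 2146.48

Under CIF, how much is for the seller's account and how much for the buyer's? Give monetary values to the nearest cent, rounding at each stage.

Seller: EUR 187773.53; buyer: EUR 7558.04

CIF: the seller pays costs through ocean freight and marine insurance to the destination port.
Seller's account: goods 182323.44 + inland to port 1583.72 + export clearance 237.76 + origin terminal 268.32 + freight 2888.97 + insurance 471.32 = 187773.53
Buyer's account: destination terminal 934.07 + duty 4477.49 + delivery 2146.48 = 7558.04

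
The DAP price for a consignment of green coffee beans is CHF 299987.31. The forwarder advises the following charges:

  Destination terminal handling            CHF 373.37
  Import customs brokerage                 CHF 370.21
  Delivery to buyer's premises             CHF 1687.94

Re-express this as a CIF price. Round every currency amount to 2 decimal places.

Not relevant to the conversion: brokerage — on the buyer under both terms; not part of either seller's price.
From DAP to CIF, the seller no longer bears: destination terminal, delivery.
CIF price = 299987.31 − 373.37 − 1687.94 = 297926.00

CIF price: CHF 297926.00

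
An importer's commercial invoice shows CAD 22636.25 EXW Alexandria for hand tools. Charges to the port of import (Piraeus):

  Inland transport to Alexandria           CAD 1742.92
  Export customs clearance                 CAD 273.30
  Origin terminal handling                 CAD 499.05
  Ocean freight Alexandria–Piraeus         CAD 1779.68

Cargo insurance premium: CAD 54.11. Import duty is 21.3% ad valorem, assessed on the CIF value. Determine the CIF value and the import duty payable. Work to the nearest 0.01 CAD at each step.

CIF value: CAD 26985.31; import duty: CAD 5747.87

CIF = EXW price + pre-shipment costs + freight + insurance
CIF = 22636.25 + 1742.92 + 273.30 + 499.05 + 1779.68 + 54.11 = 26985.31
Import duty = 26985.31 × 21.3% = 5747.87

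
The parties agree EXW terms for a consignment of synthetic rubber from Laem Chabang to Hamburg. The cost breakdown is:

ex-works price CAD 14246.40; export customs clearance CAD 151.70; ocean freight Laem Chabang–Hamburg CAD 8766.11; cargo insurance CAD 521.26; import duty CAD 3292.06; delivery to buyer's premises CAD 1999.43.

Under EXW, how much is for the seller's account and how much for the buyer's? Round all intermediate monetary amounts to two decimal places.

EXW: the seller makes goods available at their premises; the buyer bears all onward costs.
Seller's account: goods 14246.40 = 14246.40
Buyer's account: export clearance 151.70 + freight 8766.11 + insurance 521.26 + duty 3292.06 + delivery 1999.43 = 14730.56

Seller: CAD 14246.40; buyer: CAD 14730.56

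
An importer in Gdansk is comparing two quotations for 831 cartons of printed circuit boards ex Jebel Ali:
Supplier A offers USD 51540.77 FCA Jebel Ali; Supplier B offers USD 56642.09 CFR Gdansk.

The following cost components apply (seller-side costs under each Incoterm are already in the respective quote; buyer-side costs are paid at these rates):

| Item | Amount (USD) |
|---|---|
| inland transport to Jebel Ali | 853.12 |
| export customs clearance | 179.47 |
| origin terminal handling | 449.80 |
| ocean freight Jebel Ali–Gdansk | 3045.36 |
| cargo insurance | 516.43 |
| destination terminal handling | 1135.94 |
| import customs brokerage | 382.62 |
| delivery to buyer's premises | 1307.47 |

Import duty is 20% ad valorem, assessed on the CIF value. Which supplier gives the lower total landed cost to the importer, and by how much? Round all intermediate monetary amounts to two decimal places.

Supplier A (FCA):
CIF value = FCA price + origin terminal + freight + insurance = 51540.77 + 449.80 + 3045.36 + 516.43 = 55552.36
Import duty = 55552.36 × 20% = 11110.47
Buyer bears (A): 449.80 + 3045.36 + 516.43 + 1135.94 + 382.62 + 1307.47 = 6837.62
Landed cost (A) = invoice 51540.77 + 6837.62 + duty 11110.47 = 69488.86
Supplier B (CFR):
CIF value = CFR price + insurance = 56642.09 + 516.43 = 57158.52
Import duty = 57158.52 × 20% = 11431.70
Buyer bears (B): 516.43 + 1135.94 + 382.62 + 1307.47 = 3342.46
Landed cost (B) = invoice 56642.09 + 3342.46 + duty 11431.70 = 71416.25
Difference = |69488.86 − 71416.25| = 1927.39

Supplier A is cheaper by USD 1927.39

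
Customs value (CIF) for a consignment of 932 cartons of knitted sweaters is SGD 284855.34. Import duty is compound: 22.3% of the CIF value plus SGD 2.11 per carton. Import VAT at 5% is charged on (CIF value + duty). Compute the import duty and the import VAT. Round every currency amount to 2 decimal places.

Ad valorem component: 284855.34 × 22.3% = 63522.74
Specific component: 932 × 2.11 = 1966.52
Import duty = 63522.74 + 1966.52 = 65489.26
VAT base = CIF + duty = 284855.34 + 65489.26 = 350344.60
Import VAT = 350344.60 × 5% = 17517.23

Import duty: SGD 65489.26; import VAT: SGD 17517.23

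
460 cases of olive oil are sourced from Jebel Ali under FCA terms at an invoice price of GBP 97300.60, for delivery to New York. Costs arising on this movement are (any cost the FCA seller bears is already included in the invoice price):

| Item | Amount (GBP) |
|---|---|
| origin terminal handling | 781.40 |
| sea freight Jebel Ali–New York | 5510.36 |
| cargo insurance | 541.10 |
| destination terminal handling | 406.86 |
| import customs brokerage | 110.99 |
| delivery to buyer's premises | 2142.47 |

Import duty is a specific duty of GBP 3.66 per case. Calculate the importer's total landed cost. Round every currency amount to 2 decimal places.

FCA: the seller delivers export-cleared goods to the carrier; the buyer bears costs from that point.
CIF value = FCA price + origin terminal + freight + insurance = 97300.60 + 781.40 + 5510.36 + 541.10 = 104133.46
Import duty = 460 × 3.66 = 1683.60
Buyer bears: origin terminal 781.40 + freight 5510.36 + insurance 541.10 + destination terminal 406.86 + brokerage 110.99 + delivery 2142.47 + duty 1683.60 = 11176.78
Landed cost = invoice 97300.60 + 11176.78 = 108477.38

Total landed cost: GBP 108477.38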